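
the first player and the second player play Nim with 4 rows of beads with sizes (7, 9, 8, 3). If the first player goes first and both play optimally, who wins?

Write each in binary and XOR column by column:
  0111  (7)
  1001  (9)
  1000  (8)
  0011  (3)
  ----
  0101  (5)
The nim-sum is 5 ≠ 0, so this is an N-position: the player to move can win; the first player has a winning move.

the first player wins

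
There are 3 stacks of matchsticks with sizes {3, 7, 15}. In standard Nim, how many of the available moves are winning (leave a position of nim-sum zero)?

1

In binary:
  0011  (3)
  0111  (7)
  1111  (15)
  ----
  1011  (11)
The overall nim-sum is X = 11. A stack of size p has a winning move iff p XOR X < p (reduce it to p XOR X).
  3: 3 XOR 11 = 8 ≥ 3 — no move.
  7: 7 XOR 11 = 12 ≥ 7 — no move.
  15: 15 XOR 11 = 4 < 15 — winning move (to 4).
That gives 1 winning move.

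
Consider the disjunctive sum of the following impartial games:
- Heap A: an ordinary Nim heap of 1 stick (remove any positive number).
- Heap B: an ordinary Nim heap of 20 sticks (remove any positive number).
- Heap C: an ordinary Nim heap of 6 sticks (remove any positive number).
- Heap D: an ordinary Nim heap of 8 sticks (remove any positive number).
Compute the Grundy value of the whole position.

27

Heap A is a plain Nim heap of size 1, so its Grundy value is 1.
Heap B is a plain Nim heap of size 20, so its Grundy value is 20.
Heap C is a plain Nim heap of size 6, so its Grundy value is 6.
Heap D is a plain Nim heap of size 8, so its Grundy value is 8.
The value of a disjunctive sum is the nim-sum of the parts.
Combined value = 1 ⊕ 20 ⊕ 6 ⊕ 8 = 27.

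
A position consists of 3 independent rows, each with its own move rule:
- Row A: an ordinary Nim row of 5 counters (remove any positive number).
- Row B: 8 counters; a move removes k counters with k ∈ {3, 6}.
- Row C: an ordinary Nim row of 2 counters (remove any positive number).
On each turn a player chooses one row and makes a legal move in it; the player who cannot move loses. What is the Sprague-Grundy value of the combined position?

5

Row A is a plain Nim row of size 5, so its Grundy value is 5.
Grundy values for row B (subtraction set {3, 6}):
g(0) = mex{} = 0
g(1) = mex{} = 0
g(2) = mex{} = 0
g(3) = mex{0} = 1
g(4) = mex{0} = 1
g(5) = mex{0} = 1
g(6) = mex{0,1} = 2
g(7) = mex{0,1} = 2
g(8) = mex{0,1} = 2
So g(8) = 2.
Row C is a plain Nim row of size 2, so its Grundy value is 2.
The value of a disjunctive sum is the nim-sum of the parts.
Combined value = 5 ⊕ 2 ⊕ 2 = 5.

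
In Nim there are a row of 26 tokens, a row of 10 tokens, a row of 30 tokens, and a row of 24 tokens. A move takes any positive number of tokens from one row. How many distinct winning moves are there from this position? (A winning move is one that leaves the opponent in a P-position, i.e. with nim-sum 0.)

3

Bitwise XOR of the heap sizes:
  11010  (26)
  01010  (10)
  11110  (30)
  11000  (24)
  -----
  10110  (22)
The overall nim-sum is X = 22. A row of size p has a winning move iff p XOR X < p (reduce it to p XOR X).
  26: 26 XOR 22 = 12 < 26 — winning move (to 12).
  10: 10 XOR 22 = 28 ≥ 10 — no move.
  30: 30 XOR 22 = 8 < 30 — winning move (to 8).
  24: 24 XOR 22 = 14 < 24 — winning move (to 14).
That gives 3 winning moves.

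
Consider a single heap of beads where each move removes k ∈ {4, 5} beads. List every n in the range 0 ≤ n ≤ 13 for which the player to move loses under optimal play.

Build the Grundy sequence with g(k) = mex{g(k−s) : s ∈ {4, 5}, s ≤ k}:
g(0) = mex{} = 0
g(1) = mex{} = 0
g(2) = mex{} = 0
g(3) = mex{} = 0
g(4) = mex{0} = 1
g(5) = mex{0} = 1
g(6) = mex{0} = 1
g(7) = mex{0} = 1
g(8) = mex{0,1} = 2
g(9) = mex{1} = 0
g(10) = mex{1} = 0
g(11) = mex{1} = 0
g(12) = mex{1,2} = 0
g(13) = mex{0,2} = 1
The P-positions (g = 0) in 0..13 are 0, 1, 2, 3, 9, 10, 11, 12.

0, 1, 2, 3, 9, 10, 11, 12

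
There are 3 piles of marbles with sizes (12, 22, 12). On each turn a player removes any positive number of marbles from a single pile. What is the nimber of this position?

22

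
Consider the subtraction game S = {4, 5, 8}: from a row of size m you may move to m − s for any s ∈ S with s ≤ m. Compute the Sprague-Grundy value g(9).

Compute g(0), g(1), … for moves {4, 5, 8}:
k:     0  1  2  3  4  5  6  7  8  9
g(k):  0  0  0  0  1  1  1  1  2  2
So g(9) = 2.

2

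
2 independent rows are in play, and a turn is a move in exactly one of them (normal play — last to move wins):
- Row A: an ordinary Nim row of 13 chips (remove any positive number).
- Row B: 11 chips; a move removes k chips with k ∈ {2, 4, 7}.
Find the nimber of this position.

12

Row A is a plain Nim row of size 13, so its Grundy value is 13.
Build the Grundy sequence for row B with g(k) = mex{g(k−s) : s ∈ {2, 4, 7}, s ≤ k}:
k:     0  1  2  3  4  5  6  7  8  9 10 11
g(k):  0  0  1  1  2  2  0  3  1  0  2  1
So g(11) = 1.
By the Sprague-Grundy theorem, the Grundy value of a sum of independent games is the XOR of the component values.
Combined value = 13 ⊕ 1 = 12.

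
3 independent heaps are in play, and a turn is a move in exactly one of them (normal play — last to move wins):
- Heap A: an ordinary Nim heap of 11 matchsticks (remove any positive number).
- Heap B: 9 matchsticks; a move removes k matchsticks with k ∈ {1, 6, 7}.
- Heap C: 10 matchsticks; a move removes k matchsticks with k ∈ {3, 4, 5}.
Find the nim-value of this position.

Heap A is a plain Nim heap of size 11, so its Grundy value is 11.
For heap B, compute g(0), g(1), … with moves {1, 6, 7}:
k:     0  1  2  3  4  5  6  7  8  9
g(k):  0  1  0  1  0  1  2  3  2  3
So g(9) = 3.
Grundy values for heap C (subtraction set {3, 4, 5}):
k:     0  1  2  3  4  5  6  7  8  9 10
g(k):  0  0  0  1  1  1  2  2  0  0  0
So g(10) = 0.
The value of a disjunctive sum is the nim-sum of the parts.
Combined value = 11 ⊕ 3 ⊕ 0 = 8.

8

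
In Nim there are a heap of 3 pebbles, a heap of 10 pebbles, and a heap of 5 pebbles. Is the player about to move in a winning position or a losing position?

Compute the nim-sum pairwise:
3 XOR 10 = 9
9 XOR 5 = 12
The nim-sum is 12 ≠ 0, so this is an N-position: the player to move can win.

Winning position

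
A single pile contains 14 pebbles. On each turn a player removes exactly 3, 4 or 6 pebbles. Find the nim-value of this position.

1

Build the Grundy sequence with g(k) = mex{g(k−s) : s ∈ {3, 4, 6}, s ≤ k}:
k:     0  1  2  3  4  5  6  7  8  9 10 11 12 13 14
g(k):  0  0  0  1  1  1  2  2  2  0  0  0  1  1  1
So g(14) = 1.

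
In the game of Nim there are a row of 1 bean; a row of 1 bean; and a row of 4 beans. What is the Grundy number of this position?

4

Write each in binary and XOR column by column:
  001  (1)
  001  (1)
  100  (4)
  ---
  100  (4)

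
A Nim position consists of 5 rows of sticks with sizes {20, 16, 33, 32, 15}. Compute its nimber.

10

Nim-sum: 20 ⊕ 16 ⊕ 33 ⊕ 32 ⊕ 15 = 10.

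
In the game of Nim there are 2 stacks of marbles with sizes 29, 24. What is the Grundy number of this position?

5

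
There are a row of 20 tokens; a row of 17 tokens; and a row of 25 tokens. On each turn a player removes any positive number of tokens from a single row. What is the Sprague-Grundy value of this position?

28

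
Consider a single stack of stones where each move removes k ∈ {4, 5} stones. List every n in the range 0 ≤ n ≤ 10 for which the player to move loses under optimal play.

Grundy values for subtraction set {4, 5}:
g(0) = mex{} = 0
g(1) = mex{} = 0
g(2) = mex{} = 0
g(3) = mex{} = 0
g(4) = mex{0} = 1
g(5) = mex{0} = 1
g(6) = mex{0} = 1
g(7) = mex{0} = 1
g(8) = mex{0,1} = 2
g(9) = mex{1} = 0
g(10) = mex{1} = 0
The P-positions (g = 0) in 0..10 are 0, 1, 2, 3, 9, 10.

0, 1, 2, 3, 9, 10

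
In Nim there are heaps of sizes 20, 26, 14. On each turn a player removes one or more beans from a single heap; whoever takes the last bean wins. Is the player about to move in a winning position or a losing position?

Losing position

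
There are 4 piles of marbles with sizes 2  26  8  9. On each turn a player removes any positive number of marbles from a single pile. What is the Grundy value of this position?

25

Nim-sum: 2 ^ 26 ^ 8 ^ 9 = 25.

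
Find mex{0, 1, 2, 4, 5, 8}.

The values 0, 1, 2 are all present; 3 is the first non-negative integer missing from the set.

3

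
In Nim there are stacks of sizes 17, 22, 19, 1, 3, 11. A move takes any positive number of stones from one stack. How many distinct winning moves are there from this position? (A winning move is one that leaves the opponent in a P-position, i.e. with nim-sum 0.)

Compute the nim-sum pairwise:
17 ⊕ 22 = 7
7 ⊕ 19 = 20
20 ⊕ 1 = 21
21 ⊕ 3 = 22
22 ⊕ 11 = 29
The overall nim-sum is X = 29. A stack of size p has a winning move iff p XOR X < p (reduce it to p XOR X).
  17: 17 XOR 29 = 12 < 17 — winning move (to 12).
  22: 22 XOR 29 = 11 < 22 — winning move (to 11).
  19: 19 XOR 29 = 14 < 19 — winning move (to 14).
  1: 1 XOR 29 = 28 ≥ 1 — no move.
  3: 3 XOR 29 = 30 ≥ 3 — no move.
  11: 11 XOR 29 = 22 ≥ 11 — no move.
That gives 3 winning moves.

3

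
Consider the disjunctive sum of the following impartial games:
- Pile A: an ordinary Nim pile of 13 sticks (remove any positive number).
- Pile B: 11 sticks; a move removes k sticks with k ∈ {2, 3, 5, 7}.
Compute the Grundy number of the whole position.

12

Pile A is a plain Nim pile of size 13, so its Grundy value is 13.
Grundy values for pile B (subtraction set {2, 3, 5, 7}):
g(0) = mex{} = 0
g(1) = mex{} = 0
g(2) = mex{0} = 1
g(3) = mex{0} = 1
g(4) = mex{0,1} = 2
g(5) = mex{0,1} = 2
g(6) = mex{0,1,2} = 3
g(7) = mex{0,1,2} = 3
g(8) = mex{0,1,2,3} = 4
g(9) = mex{1,2,3} = 0
g(10) = mex{1,2,3,4} = 0
g(11) = mex{0,2,3,4} = 1
So g(11) = 1.
The value of a disjunctive sum is the nim-sum of the parts.
Combined value = 13 ⊕ 1 = 12.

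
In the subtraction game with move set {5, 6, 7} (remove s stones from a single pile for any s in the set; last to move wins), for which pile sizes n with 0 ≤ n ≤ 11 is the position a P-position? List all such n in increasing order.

0, 1, 2, 3, 4

Grundy values for subtraction set {5, 6, 7}:
g(0) = mex{} = 0
g(1) = mex{} = 0
g(2) = mex{} = 0
g(3) = mex{} = 0
g(4) = mex{} = 0
g(5) = mex{0} = 1
g(6) = mex{0} = 1
g(7) = mex{0} = 1
g(8) = mex{0} = 1
g(9) = mex{0} = 1
g(10) = mex{0,1} = 2
g(11) = mex{0,1} = 2
The P-positions (g = 0) in 0..11 are 0, 1, 2, 3, 4.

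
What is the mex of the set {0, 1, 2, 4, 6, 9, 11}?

3

The values 0, 1, 2 are all present; 3 is the first non-negative integer missing from the set.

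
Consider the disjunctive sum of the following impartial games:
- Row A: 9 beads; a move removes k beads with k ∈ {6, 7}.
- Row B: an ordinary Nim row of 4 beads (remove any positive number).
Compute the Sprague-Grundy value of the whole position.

Build the Grundy sequence for row A with g(k) = mex{g(k−s) : s ∈ {6, 7}, s ≤ k}:
k:     0  1  2  3  4  5  6  7  8  9
g(k):  0  0  0  0  0  0  1  1  1  1
So g(9) = 1.
Row B is a plain Nim row of size 4, so its Grundy value is 4.
By the Sprague-Grundy theorem, the Grundy value of a sum of independent games is the XOR of the component values.
Combined value = 1 XOR 4 = 5.

5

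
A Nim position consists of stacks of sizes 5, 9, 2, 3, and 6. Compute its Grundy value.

11

Nim-sum: 5 ^ 9 ^ 2 ^ 3 ^ 6 = 11.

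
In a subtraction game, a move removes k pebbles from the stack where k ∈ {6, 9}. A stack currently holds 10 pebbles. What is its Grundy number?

Grundy values for subtraction set {6, 9}:
k:     0  1  2  3  4  5  6  7  8  9 10
g(k):  0  0  0  0  0  0  1  1  1  1  1
So g(10) = 1.

1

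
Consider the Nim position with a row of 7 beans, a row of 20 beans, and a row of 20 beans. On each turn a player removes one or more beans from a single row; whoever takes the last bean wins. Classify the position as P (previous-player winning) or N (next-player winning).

N-position

Bitwise XOR of the heap sizes:
  00111  (7)
  10100  (20)
  10100  (20)
  -----
  00111  (7)
The nim-sum is 7 ≠ 0, so this is an N-position: the player to move can win.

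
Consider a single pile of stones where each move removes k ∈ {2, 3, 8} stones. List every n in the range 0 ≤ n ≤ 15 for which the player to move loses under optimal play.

0, 1, 5, 6, 10, 11, 15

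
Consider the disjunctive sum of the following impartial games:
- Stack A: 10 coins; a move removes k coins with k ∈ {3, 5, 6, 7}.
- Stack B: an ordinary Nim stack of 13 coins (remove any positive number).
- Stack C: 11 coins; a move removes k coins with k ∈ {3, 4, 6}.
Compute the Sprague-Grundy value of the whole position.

For stack A, compute g(0), g(1), … with moves {3, 5, 6, 7}:
k:     0  1  2  3  4  5  6  7  8  9 10
g(k):  0  0  0  1  1  1  2  2  2  3  0
So g(10) = 0.
Stack B is a plain Nim stack of size 13, so its Grundy value is 13.
For stack C, compute g(0), g(1), … with moves {3, 4, 6}:
k:     0  1  2  3  4  5  6  7  8  9 10 11
g(k):  0  0  0  1  1  1  2  2  2  0  0  0
So g(11) = 0.
The value of a disjunctive sum is the nim-sum of the parts.
Combined value = 0 ⊕ 13 ⊕ 0 = 13.

13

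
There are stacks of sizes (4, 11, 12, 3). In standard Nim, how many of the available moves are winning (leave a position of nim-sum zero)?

0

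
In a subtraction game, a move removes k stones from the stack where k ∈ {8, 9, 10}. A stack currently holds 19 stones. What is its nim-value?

0

Compute g(0), g(1), … for moves {8, 9, 10}:
k:     0  1  2  3  4  5  6  7  8  9 10 11 12 13 14 15 16 17 18 19
g(k):  0  0  0  0  0  0  0  0  1  1  1  1  1  1  1  1  2  2  0  0
So g(19) = 0.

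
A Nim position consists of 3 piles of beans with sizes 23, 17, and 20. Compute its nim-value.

18

Bitwise XOR of the heap sizes:
  10111  (23)
  10001  (17)
  10100  (20)
  -----
  10010  (18)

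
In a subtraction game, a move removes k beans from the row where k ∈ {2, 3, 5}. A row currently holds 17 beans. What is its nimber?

Build the Grundy sequence with g(k) = mex{g(k−s) : s ∈ {2, 3, 5}, s ≤ k}:
k:     0  1  2  3  4  5  6  7  8  9 10 11 12 13 14 15 16 17
g(k):  0  0  1  1  2  2  3  0  0  1  1  2  2  3  0  0  1  1
So g(17) = 1.

1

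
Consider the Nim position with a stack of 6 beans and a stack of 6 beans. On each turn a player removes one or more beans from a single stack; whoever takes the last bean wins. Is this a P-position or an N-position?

Compute the nim-sum pairwise:
6 ^ 6 = 0
The nim-sum is 0, so this is a P-position: the player to move is in a losing position under optimal play.

P-position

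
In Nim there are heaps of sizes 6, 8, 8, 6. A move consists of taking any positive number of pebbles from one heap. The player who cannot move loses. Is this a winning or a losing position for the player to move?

Nim-sum: 6 ⊕ 8 ⊕ 8 ⊕ 6 = 0.
The nim-sum is 0, so this is a P-position: the player to move is in a losing position under optimal play.

Losing position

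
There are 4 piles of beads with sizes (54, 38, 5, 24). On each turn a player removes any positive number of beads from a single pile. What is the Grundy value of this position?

Compute the nim-sum pairwise:
54 XOR 38 = 16
16 XOR 5 = 21
21 XOR 24 = 13

13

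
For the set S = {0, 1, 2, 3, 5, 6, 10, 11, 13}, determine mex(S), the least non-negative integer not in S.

4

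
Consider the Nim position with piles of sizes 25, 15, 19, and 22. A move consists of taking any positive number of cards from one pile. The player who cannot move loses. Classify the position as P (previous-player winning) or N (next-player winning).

Nim-sum: 25 ⊕ 15 ⊕ 19 ⊕ 22 = 19.
The nim-sum is 19 ≠ 0, so this is an N-position: the player to move can win.

N-position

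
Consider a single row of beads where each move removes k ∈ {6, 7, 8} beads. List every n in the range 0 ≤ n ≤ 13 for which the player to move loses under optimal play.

0, 1, 2, 3, 4, 5

Compute g(0), g(1), … for moves {6, 7, 8}:
g(0) = mex{} = 0
g(1) = mex{} = 0
g(2) = mex{} = 0
g(3) = mex{} = 0
g(4) = mex{} = 0
g(5) = mex{} = 0
g(6) = mex{0} = 1
g(7) = mex{0} = 1
g(8) = mex{0} = 1
g(9) = mex{0} = 1
g(10) = mex{0} = 1
g(11) = mex{0} = 1
g(12) = mex{0,1} = 2
g(13) = mex{0,1} = 2
The P-positions (g = 0) in 0..13 are 0, 1, 2, 3, 4, 5.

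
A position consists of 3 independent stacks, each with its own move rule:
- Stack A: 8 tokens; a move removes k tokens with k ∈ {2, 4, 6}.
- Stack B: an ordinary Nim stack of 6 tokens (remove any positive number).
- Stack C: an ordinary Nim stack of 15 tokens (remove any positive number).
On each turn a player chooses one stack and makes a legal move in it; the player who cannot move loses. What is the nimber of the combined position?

Build the Grundy sequence for stack A with g(k) = mex{g(k−s) : s ∈ {2, 4, 6}, s ≤ k}:
g(0) = mex{} = 0
g(1) = mex{} = 0
g(2) = mex{0} = 1
g(3) = mex{0} = 1
g(4) = mex{0,1} = 2
g(5) = mex{0,1} = 2
g(6) = mex{0,1,2} = 3
g(7) = mex{0,1,2} = 3
g(8) = mex{1,2,3} = 0
So g(8) = 0.
Stack B is a plain Nim stack of size 6, so its Grundy value is 6.
Stack C is a plain Nim stack of size 15, so its Grundy value is 15.
By the Sprague-Grundy theorem, the Grundy value of a sum of independent games is the XOR of the component values.
Combined value = 0 XOR 6 XOR 15 = 9.

9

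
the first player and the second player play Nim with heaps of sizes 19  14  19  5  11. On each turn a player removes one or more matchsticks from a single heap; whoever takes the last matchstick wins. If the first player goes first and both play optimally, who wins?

the second player wins

Bitwise XOR of the heap sizes:
  10011  (19)
  01110  (14)
  10011  (19)
  00101  (5)
  01011  (11)
  -----
  00000  (0)
The nim-sum is 0, so this is a P-position: the player to move is in a losing position under optimal play; the first player is about to move from it and so loses — the second player wins.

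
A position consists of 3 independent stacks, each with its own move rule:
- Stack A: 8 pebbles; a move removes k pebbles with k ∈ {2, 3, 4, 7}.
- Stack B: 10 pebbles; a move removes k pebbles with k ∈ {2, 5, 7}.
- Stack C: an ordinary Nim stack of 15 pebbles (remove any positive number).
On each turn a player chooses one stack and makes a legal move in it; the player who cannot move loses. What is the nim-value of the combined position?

For stack A, compute g(0), g(1), … with moves {2, 3, 4, 7}:
g(0) = mex{} = 0
g(1) = mex{} = 0
g(2) = mex{0} = 1
g(3) = mex{0} = 1
g(4) = mex{0,1} = 2
g(5) = mex{0,1} = 2
g(6) = mex{1,2} = 0
g(7) = mex{0,1,2} = 3
g(8) = mex{0,2} = 1
So g(8) = 1.
Grundy values for stack B (subtraction set {2, 5, 7}):
k:     0  1  2  3  4  5  6  7  8  9 10
g(k):  0  0  1  1  0  2  1  3  2  2  0
So g(10) = 0.
Stack C is a plain Nim stack of size 15, so its Grundy value is 15.
By the Sprague-Grundy theorem, the Grundy value of a sum of independent games is the XOR of the component values.
Combined value = 1 ⊕ 0 ⊕ 15 = 14.

14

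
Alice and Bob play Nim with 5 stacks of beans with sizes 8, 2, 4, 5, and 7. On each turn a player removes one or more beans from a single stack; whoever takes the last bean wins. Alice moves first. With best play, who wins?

Compute the nim-sum pairwise:
8 XOR 2 = 10
10 XOR 4 = 14
14 XOR 5 = 11
11 XOR 7 = 12
The nim-sum is 12 ≠ 0, so this is an N-position: the player to move can win; Alice has a winning move.

Alice wins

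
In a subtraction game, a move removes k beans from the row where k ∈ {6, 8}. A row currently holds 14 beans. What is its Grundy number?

Build the Grundy sequence with g(k) = mex{g(k−s) : s ∈ {6, 8}, s ≤ k}:
g(0) = mex{} = 0
g(1) = mex{} = 0
g(2) = mex{} = 0
g(3) = mex{} = 0
g(4) = mex{} = 0
g(5) = mex{} = 0
g(6) = mex{0} = 1
g(7) = mex{0} = 1
g(8) = mex{0} = 1
g(9) = mex{0} = 1
g(10) = mex{0} = 1
g(11) = mex{0} = 1
g(12) = mex{0,1} = 2
g(13) = mex{0,1} = 2
g(14) = mex{1} = 0
So g(14) = 0.

0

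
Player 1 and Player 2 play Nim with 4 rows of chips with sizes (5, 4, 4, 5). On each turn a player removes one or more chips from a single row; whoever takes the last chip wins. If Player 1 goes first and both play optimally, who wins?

Player 2 wins

Nim-sum: 5 ⊕ 4 ⊕ 4 ⊕ 5 = 0.
The nim-sum is 0, so this is a P-position: the player to move is in a losing position under optimal play; Player 1 is about to move from it and so loses — Player 2 wins.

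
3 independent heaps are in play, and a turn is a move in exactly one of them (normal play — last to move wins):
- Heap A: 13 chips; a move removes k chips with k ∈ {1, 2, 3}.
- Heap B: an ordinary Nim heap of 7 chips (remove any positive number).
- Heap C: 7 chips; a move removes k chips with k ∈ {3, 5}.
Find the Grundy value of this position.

Grundy values for heap A (subtraction set {1, 2, 3}):
k:     0  1  2  3  4  5  6  7  8  9 10 11 12 13
g(k):  0  1  2  3  0  1  2  3  0  1  2  3  0  1
So g(13) = 1.
Heap B is a plain Nim heap of size 7, so its Grundy value is 7.
For heap C, compute g(0), g(1), … with moves {3, 5}:
g(0) = mex{} = 0
g(1) = mex{} = 0
g(2) = mex{} = 0
g(3) = mex{0} = 1
g(4) = mex{0} = 1
g(5) = mex{0} = 1
g(6) = mex{0,1} = 2
g(7) = mex{0,1} = 2
So g(7) = 2.
By the Sprague-Grundy theorem, the Grundy value of a sum of independent games is the XOR of the component values.
Combined value = 1 ⊕ 7 ⊕ 2 = 4.

4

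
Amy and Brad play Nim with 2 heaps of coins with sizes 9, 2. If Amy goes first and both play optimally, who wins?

Compute the nim-sum pairwise:
9 XOR 2 = 11
The nim-sum is 11 ≠ 0, so this is an N-position: the player to move can win; Amy has a winning move.

Amy wins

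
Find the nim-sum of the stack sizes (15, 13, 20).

Nim-sum: 15 ⊕ 13 ⊕ 20 = 22.

22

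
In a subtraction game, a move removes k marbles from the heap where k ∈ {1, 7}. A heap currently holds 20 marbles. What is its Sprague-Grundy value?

Grundy values for subtraction set {1, 7}:
k:     0  1  2  3  4  5  6  7  8  9 10 11 12 13 14 15 16 17 18 19 20
g(k):  0  1  0  1  0  1  0  1  0  1  0  1  0  1  0  1  0  1  0  1  0
So g(20) = 0.

0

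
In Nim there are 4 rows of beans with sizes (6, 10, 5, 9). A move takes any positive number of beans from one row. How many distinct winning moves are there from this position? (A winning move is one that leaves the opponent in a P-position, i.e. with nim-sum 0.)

0

Compute the nim-sum pairwise:
6 ⊕ 10 = 12
12 ⊕ 5 = 9
9 ⊕ 9 = 0
The nim-sum is already 0, so every move leaves a nonzero nim-sum — there are no winning moves.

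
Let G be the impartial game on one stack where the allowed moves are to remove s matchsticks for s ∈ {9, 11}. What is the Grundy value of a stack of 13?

Build the Grundy sequence with g(k) = mex{g(k−s) : s ∈ {9, 11}, s ≤ k}:
g(0) = mex{} = 0
g(1) = mex{} = 0
g(2) = mex{} = 0
g(3) = mex{} = 0
g(4) = mex{} = 0
g(5) = mex{} = 0
g(6) = mex{} = 0
g(7) = mex{} = 0
g(8) = mex{} = 0
g(9) = mex{0} = 1
g(10) = mex{0} = 1
g(11) = mex{0} = 1
g(12) = mex{0} = 1
g(13) = mex{0} = 1
So g(13) = 1.

1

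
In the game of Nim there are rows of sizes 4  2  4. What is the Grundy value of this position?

Write each in binary and XOR column by column:
  100  (4)
  010  (2)
  100  (4)
  ---
  010  (2)

2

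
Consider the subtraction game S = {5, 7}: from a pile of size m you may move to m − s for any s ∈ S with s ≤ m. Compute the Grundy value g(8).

1

Compute g(0), g(1), … for moves {5, 7}:
g(0) = mex{} = 0
g(1) = mex{} = 0
g(2) = mex{} = 0
g(3) = mex{} = 0
g(4) = mex{} = 0
g(5) = mex{0} = 1
g(6) = mex{0} = 1
g(7) = mex{0} = 1
g(8) = mex{0} = 1
So g(8) = 1.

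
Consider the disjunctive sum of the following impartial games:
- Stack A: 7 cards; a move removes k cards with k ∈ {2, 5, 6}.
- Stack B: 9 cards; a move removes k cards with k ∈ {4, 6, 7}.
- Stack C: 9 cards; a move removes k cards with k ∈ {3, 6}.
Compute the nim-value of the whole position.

Grundy values for stack A (subtraction set {2, 5, 6}):
g(0) = mex{} = 0
g(1) = mex{} = 0
g(2) = mex{0} = 1
g(3) = mex{0} = 1
g(4) = mex{1} = 0
g(5) = mex{0,1} = 2
g(6) = mex{0} = 1
g(7) = mex{0,1,2} = 3
So g(7) = 3.
Grundy values for stack B (subtraction set {4, 6, 7}):
k:     0  1  2  3  4  5  6  7  8  9
g(k):  0  0  0  0  1  1  1  1  2  2
So g(9) = 2.
Build the Grundy sequence for stack C with g(k) = mex{g(k−s) : s ∈ {3, 6}, s ≤ k}:
k:     0  1  2  3  4  5  6  7  8  9
g(k):  0  0  0  1  1  1  2  2  2  0
So g(9) = 0.
By the Sprague-Grundy theorem, the Grundy value of a sum of independent games is the XOR of the component values.
Combined value = 3 XOR 2 XOR 0 = 1.

1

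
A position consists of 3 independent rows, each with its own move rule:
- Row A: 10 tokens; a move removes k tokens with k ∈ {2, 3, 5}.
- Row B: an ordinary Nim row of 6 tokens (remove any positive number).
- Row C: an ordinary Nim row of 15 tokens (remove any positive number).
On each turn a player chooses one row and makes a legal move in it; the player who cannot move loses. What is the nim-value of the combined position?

For row A, compute g(0), g(1), … with moves {2, 3, 5}:
k:     0  1  2  3  4  5  6  7  8  9 10
g(k):  0  0  1  1  2  2  3  0  0  1  1
So g(10) = 1.
Row B is a plain Nim row of size 6, so its Grundy value is 6.
Row C is a plain Nim row of size 15, so its Grundy value is 15.
The value of a disjunctive sum is the nim-sum of the parts.
Combined value = 1 ⊕ 6 ⊕ 15 = 8.

8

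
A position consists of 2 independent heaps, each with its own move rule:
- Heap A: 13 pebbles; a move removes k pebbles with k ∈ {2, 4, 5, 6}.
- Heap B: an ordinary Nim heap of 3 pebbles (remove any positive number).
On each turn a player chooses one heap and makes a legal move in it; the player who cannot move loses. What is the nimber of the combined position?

1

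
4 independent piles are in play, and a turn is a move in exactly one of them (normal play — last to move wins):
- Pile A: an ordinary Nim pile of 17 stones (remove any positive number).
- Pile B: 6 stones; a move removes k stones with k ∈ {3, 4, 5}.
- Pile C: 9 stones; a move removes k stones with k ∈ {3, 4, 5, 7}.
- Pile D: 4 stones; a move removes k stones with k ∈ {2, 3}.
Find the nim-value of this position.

18

Pile A is a plain Nim pile of size 17, so its Grundy value is 17.
For pile B, compute g(0), g(1), … with moves {3, 4, 5}:
k:     0  1  2  3  4  5  6
g(k):  0  0  0  1  1  1  2
So g(6) = 2.
For pile C, compute g(0), g(1), … with moves {3, 4, 5, 7}:
g(0) = mex{} = 0
g(1) = mex{} = 0
g(2) = mex{} = 0
g(3) = mex{0} = 1
g(4) = mex{0} = 1
g(5) = mex{0} = 1
g(6) = mex{0,1} = 2
g(7) = mex{0,1} = 2
g(8) = mex{0,1} = 2
g(9) = mex{0,1,2} = 3
So g(9) = 3.
For pile D, compute g(0), g(1), … with moves {2, 3}:
k:     0  1  2  3  4
g(k):  0  0  1  1  2
So g(4) = 2.
By the Sprague-Grundy theorem, the Grundy value of a sum of independent games is the XOR of the component values.
Combined value = 17 ⊕ 2 ⊕ 3 ⊕ 2 = 18.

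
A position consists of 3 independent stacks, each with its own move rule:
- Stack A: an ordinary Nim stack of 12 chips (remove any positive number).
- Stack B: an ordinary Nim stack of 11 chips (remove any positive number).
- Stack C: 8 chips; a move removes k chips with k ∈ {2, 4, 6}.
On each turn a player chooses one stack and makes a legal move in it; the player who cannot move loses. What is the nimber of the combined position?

7

Stack A is a plain Nim stack of size 12, so its Grundy value is 12.
Stack B is a plain Nim stack of size 11, so its Grundy value is 11.
Build the Grundy sequence for stack C with g(k) = mex{g(k−s) : s ∈ {2, 4, 6}, s ≤ k}:
k:     0  1  2  3  4  5  6  7  8
g(k):  0  0  1  1  2  2  3  3  0
So g(8) = 0.
The value of a disjunctive sum is the nim-sum of the parts.
Combined value = 12 XOR 11 XOR 0 = 7.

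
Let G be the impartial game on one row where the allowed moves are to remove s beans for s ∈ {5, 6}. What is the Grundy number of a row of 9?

Compute g(0), g(1), … for moves {5, 6}:
k:     0  1  2  3  4  5  6  7  8  9
g(k):  0  0  0  0  0  1  1  1  1  1
So g(9) = 1.

1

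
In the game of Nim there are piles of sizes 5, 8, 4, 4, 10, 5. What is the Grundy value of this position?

2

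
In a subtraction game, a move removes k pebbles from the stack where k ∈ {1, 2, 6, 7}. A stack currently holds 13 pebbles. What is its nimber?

2

Compute g(0), g(1), … for moves {1, 2, 6, 7}:
g(0) = mex{} = 0
g(1) = mex{0} = 1
g(2) = mex{0,1} = 2
g(3) = mex{1,2} = 0
g(4) = mex{0,2} = 1
g(5) = mex{0,1} = 2
g(6) = mex{0,1,2} = 3
g(7) = mex{0,1,2,3} = 4
g(8) = mex{1,2,3,4} = 0
g(9) = mex{0,2,4} = 1
g(10) = mex{0,1} = 2
g(11) = mex{1,2} = 0
g(12) = mex{0,2,3} = 1
g(13) = mex{0,1,3,4} = 2
So g(13) = 2.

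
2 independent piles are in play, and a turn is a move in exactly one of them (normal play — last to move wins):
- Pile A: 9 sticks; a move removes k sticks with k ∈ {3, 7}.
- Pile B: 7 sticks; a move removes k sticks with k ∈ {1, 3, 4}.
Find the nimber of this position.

Build the Grundy sequence for pile A with g(k) = mex{g(k−s) : s ∈ {3, 7}, s ≤ k}:
g(0) = mex{} = 0
g(1) = mex{} = 0
g(2) = mex{} = 0
g(3) = mex{0} = 1
g(4) = mex{0} = 1
g(5) = mex{0} = 1
g(6) = mex{1} = 0
g(7) = mex{0,1} = 2
g(8) = mex{0,1} = 2
g(9) = mex{0} = 1
So g(9) = 1.
Grundy values for pile B (subtraction set {1, 3, 4}):
g(0) = mex{} = 0
g(1) = mex{0} = 1
g(2) = mex{1} = 0
g(3) = mex{0} = 1
g(4) = mex{0,1} = 2
g(5) = mex{0,1,2} = 3
g(6) = mex{0,1,3} = 2
g(7) = mex{1,2} = 0
So g(7) = 0.
By the Sprague-Grundy theorem, the Grundy value of a sum of independent games is the XOR of the component values.
Combined value = 1 ⊕ 0 = 1.

1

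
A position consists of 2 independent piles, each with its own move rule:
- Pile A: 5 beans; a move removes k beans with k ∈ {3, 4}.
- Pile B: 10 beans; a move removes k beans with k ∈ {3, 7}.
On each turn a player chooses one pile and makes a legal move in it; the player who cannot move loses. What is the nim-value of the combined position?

Build the Grundy sequence for pile A with g(k) = mex{g(k−s) : s ∈ {3, 4}, s ≤ k}:
k:     0  1  2  3  4  5
g(k):  0  0  0  1  1  1
So g(5) = 1.
For pile B, compute g(0), g(1), … with moves {3, 7}:
g(0) = mex{} = 0
g(1) = mex{} = 0
g(2) = mex{} = 0
g(3) = mex{0} = 1
g(4) = mex{0} = 1
g(5) = mex{0} = 1
g(6) = mex{1} = 0
g(7) = mex{0,1} = 2
g(8) = mex{0,1} = 2
g(9) = mex{0} = 1
g(10) = mex{1,2} = 0
So g(10) = 0.
The value of a disjunctive sum is the nim-sum of the parts.
Combined value = 1 XOR 0 = 1.

1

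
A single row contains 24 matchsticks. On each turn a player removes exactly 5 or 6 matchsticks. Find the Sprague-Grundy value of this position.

Build the Grundy sequence with g(k) = mex{g(k−s) : s ∈ {5, 6}, s ≤ k}:
k:     0  1  2  3  4  5  6  7  8  9 10 11 12 13 14 15 16 17 18 19 20 21 22 23 24
g(k):  0  0  0  0  0  1  1  1  1  1  2  0  0  0  0  0  1  1  1  1  1  2  0  0  0
So g(24) = 0.

0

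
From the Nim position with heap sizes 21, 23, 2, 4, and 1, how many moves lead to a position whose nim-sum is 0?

3

Bitwise XOR of the heap sizes:
  10101  (21)
  10111  (23)
  00010  (2)
  00100  (4)
  00001  (1)
  -----
  00101  (5)
The overall nim-sum is X = 5. A heap of size p has a winning move iff p XOR X < p (reduce it to p XOR X).
  21: 21 XOR 5 = 16 < 21 — winning move (to 16).
  23: 23 XOR 5 = 18 < 23 — winning move (to 18).
  2: 2 XOR 5 = 7 ≥ 2 — no move.
  4: 4 XOR 5 = 1 < 4 — winning move (to 1).
  1: 1 XOR 5 = 4 ≥ 1 — no move.
That gives 3 winning moves.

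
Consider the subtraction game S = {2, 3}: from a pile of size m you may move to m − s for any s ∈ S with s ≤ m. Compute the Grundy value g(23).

Grundy values for subtraction set {2, 3}:
k:     0  1  2  3  4  5  6  7  8  9 10 11 12 13 14 15 16 17 18 19 20 21 22 23
g(k):  0  0  1  1  2  0  0  1  1  2  0  0  1  1  2  0  0  1  1  2  0  0  1  1
So g(23) = 1.

1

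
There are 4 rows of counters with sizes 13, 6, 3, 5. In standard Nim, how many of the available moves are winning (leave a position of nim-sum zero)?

Compute the nim-sum pairwise:
13 ⊕ 6 = 11
11 ⊕ 3 = 8
8 ⊕ 5 = 13
The overall nim-sum is X = 13. A row of size p has a winning move iff p XOR X < p (reduce it to p XOR X).
  13: 13 XOR 13 = 0 < 13 — winning move (to 0).
  6: 6 XOR 13 = 11 ≥ 6 — no move.
  3: 3 XOR 13 = 14 ≥ 3 — no move.
  5: 5 XOR 13 = 8 ≥ 5 — no move.
That gives 1 winning move.

1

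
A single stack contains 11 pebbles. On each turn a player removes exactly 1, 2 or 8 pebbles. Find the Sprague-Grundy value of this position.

Compute g(0), g(1), … for moves {1, 2, 8}:
k:     0  1  2  3  4  5  6  7  8  9 10 11
g(k):  0  1  2  0  1  2  0  1  2  0  1  2
So g(11) = 2.

2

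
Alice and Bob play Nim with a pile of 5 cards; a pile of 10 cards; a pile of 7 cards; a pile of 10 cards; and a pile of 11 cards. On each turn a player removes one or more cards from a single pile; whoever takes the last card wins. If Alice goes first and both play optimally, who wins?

In binary:
  0101  (5)
  1010  (10)
  0111  (7)
  1010  (10)
  1011  (11)
  ----
  1001  (9)
The nim-sum is 9 ≠ 0, so this is an N-position: the player to move can win; Alice has a winning move.

Alice wins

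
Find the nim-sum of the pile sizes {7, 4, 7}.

4

Nim-sum: 7 XOR 4 XOR 7 = 4.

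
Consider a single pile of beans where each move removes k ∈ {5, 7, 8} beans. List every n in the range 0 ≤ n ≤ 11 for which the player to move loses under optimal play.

0, 1, 2, 3, 4

Compute g(0), g(1), … for moves {5, 7, 8}:
g(0) = mex{} = 0
g(1) = mex{} = 0
g(2) = mex{} = 0
g(3) = mex{} = 0
g(4) = mex{} = 0
g(5) = mex{0} = 1
g(6) = mex{0} = 1
g(7) = mex{0} = 1
g(8) = mex{0} = 1
g(9) = mex{0} = 1
g(10) = mex{0,1} = 2
g(11) = mex{0,1} = 2
The P-positions (g = 0) in 0..11 are 0, 1, 2, 3, 4.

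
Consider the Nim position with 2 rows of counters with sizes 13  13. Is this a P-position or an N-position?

P-position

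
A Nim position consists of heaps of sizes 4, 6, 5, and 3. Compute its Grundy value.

4

Nim-sum: 4 ⊕ 6 ⊕ 5 ⊕ 3 = 4.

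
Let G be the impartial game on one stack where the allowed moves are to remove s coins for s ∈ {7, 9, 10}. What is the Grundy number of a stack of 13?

1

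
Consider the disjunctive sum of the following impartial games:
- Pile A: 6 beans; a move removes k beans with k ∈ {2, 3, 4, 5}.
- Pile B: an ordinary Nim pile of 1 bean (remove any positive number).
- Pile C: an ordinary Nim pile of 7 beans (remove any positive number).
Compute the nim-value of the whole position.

5

For pile A, compute g(0), g(1), … with moves {2, 3, 4, 5}:
k:     0  1  2  3  4  5  6
g(k):  0  0  1  1  2  2  3
So g(6) = 3.
Pile B is a plain Nim pile of size 1, so its Grundy value is 1.
Pile C is a plain Nim pile of size 7, so its Grundy value is 7.
By the Sprague-Grundy theorem, the Grundy value of a sum of independent games is the XOR of the component values.
Combined value = 3 XOR 1 XOR 7 = 5.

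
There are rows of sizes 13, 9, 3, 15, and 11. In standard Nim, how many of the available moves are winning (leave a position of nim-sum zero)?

Nim-sum: 13 ⊕ 9 ⊕ 3 ⊕ 15 ⊕ 11 = 3.
The overall nim-sum is X = 3. A row of size p has a winning move iff p XOR X < p (reduce it to p XOR X).
  13: 13 XOR 3 = 14 ≥ 13 — no move.
  9: 9 XOR 3 = 10 ≥ 9 — no move.
  3: 3 XOR 3 = 0 < 3 — winning move (to 0).
  15: 15 XOR 3 = 12 < 15 — winning move (to 12).
  11: 11 XOR 3 = 8 < 11 — winning move (to 8).
That gives 3 winning moves.

3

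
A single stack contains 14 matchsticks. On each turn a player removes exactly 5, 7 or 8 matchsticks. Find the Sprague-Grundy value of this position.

Build the Grundy sequence with g(k) = mex{g(k−s) : s ∈ {5, 7, 8}, s ≤ k}:
g(0) = mex{} = 0
g(1) = mex{} = 0
g(2) = mex{} = 0
g(3) = mex{} = 0
g(4) = mex{} = 0
g(5) = mex{0} = 1
g(6) = mex{0} = 1
g(7) = mex{0} = 1
g(8) = mex{0} = 1
g(9) = mex{0} = 1
g(10) = mex{0,1} = 2
g(11) = mex{0,1} = 2
g(12) = mex{0,1} = 2
g(13) = mex{1} = 0
g(14) = mex{1} = 0
So g(14) = 0.

0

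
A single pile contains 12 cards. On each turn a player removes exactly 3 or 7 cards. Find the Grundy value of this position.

0

Grundy values for subtraction set {3, 7}:
k:     0  1  2  3  4  5  6  7  8  9 10 11 12
g(k):  0  0  0  1  1  1  0  2  2  1  0  0  0
So g(12) = 0.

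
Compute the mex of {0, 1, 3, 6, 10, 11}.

The values 0, 1 are all present; 2 is the first non-negative integer missing from the set.

2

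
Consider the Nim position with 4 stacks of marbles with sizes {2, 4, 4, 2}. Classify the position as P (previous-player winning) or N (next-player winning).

Compute the nim-sum pairwise:
2 XOR 4 = 6
6 XOR 4 = 2
2 XOR 2 = 0
The nim-sum is 0, so this is a P-position: the player to move is in a losing position under optimal play.

P-position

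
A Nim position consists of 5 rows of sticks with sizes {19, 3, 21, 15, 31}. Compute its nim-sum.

21

Nim-sum: 19 XOR 3 XOR 21 XOR 15 XOR 31 = 21.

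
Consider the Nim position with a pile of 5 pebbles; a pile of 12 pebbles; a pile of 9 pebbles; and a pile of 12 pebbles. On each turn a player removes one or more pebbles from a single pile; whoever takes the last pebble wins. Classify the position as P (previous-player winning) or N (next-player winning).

N-position

Compute the nim-sum pairwise:
5 ⊕ 12 = 9
9 ⊕ 9 = 0
0 ⊕ 12 = 12
The nim-sum is 12 ≠ 0, so this is an N-position: the player to move can win.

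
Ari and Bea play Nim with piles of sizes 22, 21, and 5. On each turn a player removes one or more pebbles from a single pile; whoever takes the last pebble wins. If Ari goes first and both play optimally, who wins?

Ari wins

Compute the nim-sum pairwise:
22 XOR 21 = 3
3 XOR 5 = 6
The nim-sum is 6 ≠ 0, so this is an N-position: the player to move can win; Ari has a winning move.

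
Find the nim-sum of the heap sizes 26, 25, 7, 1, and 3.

6

Compute the nim-sum pairwise:
26 XOR 25 = 3
3 XOR 7 = 4
4 XOR 1 = 5
5 XOR 3 = 6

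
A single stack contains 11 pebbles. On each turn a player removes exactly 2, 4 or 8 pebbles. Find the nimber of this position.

Build the Grundy sequence with g(k) = mex{g(k−s) : s ∈ {2, 4, 8}, s ≤ k}:
k:     0  1  2  3  4  5  6  7  8  9 10 11
g(k):  0  0  1  1  2  2  0  0  1  1  2  2
So g(11) = 2.

2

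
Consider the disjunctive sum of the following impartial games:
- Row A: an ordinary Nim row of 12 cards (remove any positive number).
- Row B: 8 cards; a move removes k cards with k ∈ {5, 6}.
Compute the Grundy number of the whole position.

13

Row A is a plain Nim row of size 12, so its Grundy value is 12.
Build the Grundy sequence for row B with g(k) = mex{g(k−s) : s ∈ {5, 6}, s ≤ k}:
k:     0  1  2  3  4  5  6  7  8
g(k):  0  0  0  0  0  1  1  1  1
So g(8) = 1.
By the Sprague-Grundy theorem, the Grundy value of a sum of independent games is the XOR of the component values.
Combined value = 12 ⊕ 1 = 13.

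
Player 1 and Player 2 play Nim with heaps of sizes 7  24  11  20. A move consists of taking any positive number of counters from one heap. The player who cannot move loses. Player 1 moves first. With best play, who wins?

Player 2 wins

Write each in binary and XOR column by column:
  00111  (7)
  11000  (24)
  01011  (11)
  10100  (20)
  -----
  00000  (0)
The nim-sum is 0, so this is a P-position: the player to move is in a losing position under optimal play; Player 1 is about to move from it and so loses — Player 2 wins.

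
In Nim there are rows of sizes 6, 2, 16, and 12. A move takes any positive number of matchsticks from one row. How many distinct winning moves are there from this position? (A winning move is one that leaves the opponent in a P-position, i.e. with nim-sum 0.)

1

Nim-sum: 6 ⊕ 2 ⊕ 16 ⊕ 12 = 24.
The overall nim-sum is X = 24. A row of size p has a winning move iff p XOR X < p (reduce it to p XOR X).
  6: 6 XOR 24 = 30 ≥ 6 — no move.
  2: 2 XOR 24 = 26 ≥ 2 — no move.
  16: 16 XOR 24 = 8 < 16 — winning move (to 8).
  12: 12 XOR 24 = 20 ≥ 12 — no move.
That gives 1 winning move.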